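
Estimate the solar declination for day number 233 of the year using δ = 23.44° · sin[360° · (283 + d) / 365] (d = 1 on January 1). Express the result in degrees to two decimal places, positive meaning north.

360 × (283 + 233) / 365 = 508.932°; sin(508.932°) = 0.5161.
δ = 23.44 × 0.5161 = 12.097° ≈ +12.10°.

+12.10°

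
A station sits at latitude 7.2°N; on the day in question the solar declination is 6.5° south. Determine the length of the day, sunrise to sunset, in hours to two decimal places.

cos H_s = −tan(7.2°) · tan(-6.5°) = 0.0144, so H_s = arccos(0.0144) = 89.17°.
Day length = 2 H_s / 15° h⁻¹ = 178.34° / 15 = 11.889 h.

11.89 hours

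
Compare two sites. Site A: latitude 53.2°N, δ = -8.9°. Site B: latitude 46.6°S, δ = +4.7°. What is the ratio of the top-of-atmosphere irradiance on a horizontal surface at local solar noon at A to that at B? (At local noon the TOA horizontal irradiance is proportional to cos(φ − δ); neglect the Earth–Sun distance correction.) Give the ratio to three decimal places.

0.748

A: cos θ_z = cos(53.2° − (-8.9°)) = 0.4679.
B: cos θ_z = cos(-46.6° − (4.7°)) = 0.6252.
Ratio A/B = 0.4679 / 0.6252 = 0.7484.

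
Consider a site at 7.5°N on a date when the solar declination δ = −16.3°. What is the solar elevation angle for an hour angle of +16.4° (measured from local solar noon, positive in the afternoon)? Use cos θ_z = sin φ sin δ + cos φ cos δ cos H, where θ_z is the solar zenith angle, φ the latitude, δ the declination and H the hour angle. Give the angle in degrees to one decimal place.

cos θ_z = sin φ sin δ + cos φ cos δ cos H = (0.1305)(-0.2807) + (0.9914)(0.9598)(0.9593) = 0.8762.
θ_z = arccos(0.8762) = 28.81°, so the elevation is 90° − 28.81° = 61.19°.

61.2°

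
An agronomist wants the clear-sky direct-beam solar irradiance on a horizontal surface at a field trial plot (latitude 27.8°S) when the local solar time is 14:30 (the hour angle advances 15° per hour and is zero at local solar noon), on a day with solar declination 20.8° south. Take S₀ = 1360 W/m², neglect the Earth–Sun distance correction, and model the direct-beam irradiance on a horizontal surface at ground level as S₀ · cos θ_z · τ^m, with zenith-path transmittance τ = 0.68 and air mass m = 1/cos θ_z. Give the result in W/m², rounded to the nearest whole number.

Hour angle H = 15° × (14.5 − 12) = 37.50°.
cos θ_z = sin(-27.8°) sin(-20.8°) + cos(-27.8°) cos(-20.8°) cos(37.50°) = 0.1656 + 0.6560 = 0.8216.
Air mass m = 1/cos θ_z = 1/0.8216 = 1.217; τ^m = 0.68^1.217 = 0.6254.
Surface direct beam = 1360 × 0.8216 × 0.6254 = 698.81 W/m².

699 W/m²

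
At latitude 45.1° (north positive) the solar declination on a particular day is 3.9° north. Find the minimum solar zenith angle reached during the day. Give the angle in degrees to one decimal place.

At local solar noon the hour angle is zero, so the zenith angle is |φ − δ| = |45.1° − (3.9°)| = 41.2°.

41.2°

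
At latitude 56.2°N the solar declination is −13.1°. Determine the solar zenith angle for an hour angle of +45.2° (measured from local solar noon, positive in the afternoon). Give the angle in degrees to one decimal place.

cos θ_z = sin(56.2°) sin(-13.1°) + cos(56.2°) cos(-13.1°) cos(45.20°) = -0.1883 + 0.3818 = 0.1935.
θ_z = arccos(0.1935) = 78.84°.

78.8°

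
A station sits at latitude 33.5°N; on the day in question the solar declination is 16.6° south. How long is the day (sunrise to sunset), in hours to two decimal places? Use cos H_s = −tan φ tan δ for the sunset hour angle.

cos H_s = −tan(33.5°) · tan(-16.6°) = 0.1973, so H_s = arccos(0.1973) = 78.62°.
Day length = 2 H_s / 15° h⁻¹ = 157.24° / 15 = 10.483 h.

10.48 hours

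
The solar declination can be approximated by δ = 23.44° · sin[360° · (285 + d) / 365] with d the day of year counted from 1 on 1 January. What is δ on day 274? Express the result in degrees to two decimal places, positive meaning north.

-4.61°

360 × (285 + 274) / 365 = 551.342°; sin(551.342°) = -0.1967.
δ = 23.44 × -0.1967 = -4.611° ≈ -4.61°.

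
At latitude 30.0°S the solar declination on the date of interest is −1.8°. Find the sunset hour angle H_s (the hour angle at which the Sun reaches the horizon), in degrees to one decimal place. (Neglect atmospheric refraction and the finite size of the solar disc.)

cos H_s = −tan(-30.0°) · tan(-1.8°) = -0.0181, so H_s = arccos(-0.0181) = 91.04°.

91.0°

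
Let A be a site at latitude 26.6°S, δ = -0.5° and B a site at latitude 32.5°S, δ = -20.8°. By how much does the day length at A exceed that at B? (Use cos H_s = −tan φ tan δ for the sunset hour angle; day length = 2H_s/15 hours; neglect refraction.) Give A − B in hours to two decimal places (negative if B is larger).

A: H_s = arccos(−tan -26.6° · tan -0.5°) = 90.25°, so 2H_s/15 = 12.0333 h.
B: H_s = arccos(−tan -32.5° · tan -20.8°) = 104.00°, so 2H_s/15 = 13.8667 h.
A − B = 12.0333 − 13.8667 = -1.8334 h.

-1.83 h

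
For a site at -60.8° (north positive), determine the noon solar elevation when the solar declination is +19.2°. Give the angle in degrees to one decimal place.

At local solar noon the hour angle is zero, so the elevation is 90° − |φ − δ| = 90° − |-60.8° − (19.2°)| = 90° − 80.0° = 10.0°.

10.0°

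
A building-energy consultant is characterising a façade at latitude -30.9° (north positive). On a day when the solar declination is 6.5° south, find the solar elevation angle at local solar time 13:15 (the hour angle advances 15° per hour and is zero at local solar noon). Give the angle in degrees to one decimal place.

Hour angle H = 15° × (13.25 − 12) = 18.75°.
With φ = -30.9°, δ = -6.5°, H = 18.75°: sin φ sin δ = 0.0581, cos φ cos δ cos H = 0.8073, so cos θ_z = 0.8654.
θ_z = arccos(0.8654) = 30.07°, so the elevation is 90° − 30.07° = 59.93°.

59.9°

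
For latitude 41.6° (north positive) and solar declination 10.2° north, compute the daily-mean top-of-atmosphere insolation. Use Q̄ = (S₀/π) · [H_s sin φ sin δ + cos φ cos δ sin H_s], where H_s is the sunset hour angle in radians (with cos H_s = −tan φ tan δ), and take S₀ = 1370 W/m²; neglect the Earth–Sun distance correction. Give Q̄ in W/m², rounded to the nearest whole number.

The sunset hour angle satisfies cos H_s = −tan φ tan δ = -0.1597, giving H_s = 99.19°. In radians, H_s = 1.7312.
H_s sin φ sin δ = 1.7312 × 0.6639 × 0.1771 = 0.2035.
cos φ cos δ sin H_s = 0.7478 × 0.9842 × 0.9872 = 0.7266.
Q̄ = (1370/π) × (0.2035 + 0.7266) = 436.08 × 0.9301 = 405.60 W/m².

406 W/m²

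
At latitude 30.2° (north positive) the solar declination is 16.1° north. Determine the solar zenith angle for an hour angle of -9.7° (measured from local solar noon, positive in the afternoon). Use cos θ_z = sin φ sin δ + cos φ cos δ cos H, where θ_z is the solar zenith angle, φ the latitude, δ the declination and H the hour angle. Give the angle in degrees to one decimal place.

cos θ_z = sin φ sin δ + cos φ cos δ cos H = (0.5030)(0.2773) + (0.8643)(0.9608)(0.9857) = 0.9580.
θ_z = arccos(0.9580) = 16.66°.

16.7°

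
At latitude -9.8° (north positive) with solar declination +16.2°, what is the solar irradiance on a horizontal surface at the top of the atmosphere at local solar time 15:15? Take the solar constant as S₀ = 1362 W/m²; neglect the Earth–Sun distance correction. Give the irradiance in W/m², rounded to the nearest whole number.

Hour angle H = 15° × (15.25 − 12) = 48.75°.
cos θ_z = sin φ sin δ + cos φ cos δ cos H = (-0.1702)(0.2790) + (0.9854)(0.9603)(0.6593) = 0.5764.
Top-of-atmosphere irradiance = S₀ cos θ_z = 1362 × 0.5764 = 785.06 W/m².

785 W/m²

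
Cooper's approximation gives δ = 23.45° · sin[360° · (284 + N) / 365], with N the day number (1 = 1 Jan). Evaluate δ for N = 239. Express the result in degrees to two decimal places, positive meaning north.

360 × (284 + 239) / 365 = 515.836°; sin(515.836°) = 0.4093.
δ = 23.45 × 0.4093 = 9.598° ≈ +9.60°.

+9.60°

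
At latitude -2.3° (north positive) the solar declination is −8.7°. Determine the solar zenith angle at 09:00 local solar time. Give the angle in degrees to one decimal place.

45.2°

Hour angle H = 15° × (9 − 12) = -45.00°.
cos θ_z = sin φ sin δ + cos φ cos δ cos H = (-0.0401)(-0.1513) + (0.9992)(0.9885)(0.7071) = 0.7045.
θ_z = arccos(0.7045) = 45.21°.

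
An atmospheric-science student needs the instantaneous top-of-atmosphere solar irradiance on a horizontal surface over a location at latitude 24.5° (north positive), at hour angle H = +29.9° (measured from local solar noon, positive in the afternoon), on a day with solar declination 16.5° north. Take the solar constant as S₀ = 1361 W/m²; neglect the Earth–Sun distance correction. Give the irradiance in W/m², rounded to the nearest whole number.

cos θ_z = sin φ sin δ + cos φ cos δ cos H = (0.4147)(0.2840) + (0.9100)(0.9588)(0.8669) = 0.8742.
Top-of-atmosphere irradiance = S₀ cos θ_z = 1361 × 0.8742 = 1189.79 W/m².

1190 W/m²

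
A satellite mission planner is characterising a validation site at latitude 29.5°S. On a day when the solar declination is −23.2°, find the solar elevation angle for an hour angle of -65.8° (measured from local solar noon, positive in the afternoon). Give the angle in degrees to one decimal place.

31.5°

cos θ_z = sin(-29.5°) sin(-23.2°) + cos(-29.5°) cos(-23.2°) cos(-65.80°) = 0.1940 + 0.3279 = 0.5219.
θ_z = arccos(0.5219) = 58.54°, so the elevation is 90° − 58.54° = 31.46°.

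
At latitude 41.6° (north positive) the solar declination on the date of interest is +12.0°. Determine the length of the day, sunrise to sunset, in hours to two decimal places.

13.45 hours

The sunset hour angle satisfies cos H_s = −tan φ tan δ = -0.1887, giving H_s = 100.88°.
Day length = 2 H_s / 15° h⁻¹ = 201.76° / 15 = 13.451 h.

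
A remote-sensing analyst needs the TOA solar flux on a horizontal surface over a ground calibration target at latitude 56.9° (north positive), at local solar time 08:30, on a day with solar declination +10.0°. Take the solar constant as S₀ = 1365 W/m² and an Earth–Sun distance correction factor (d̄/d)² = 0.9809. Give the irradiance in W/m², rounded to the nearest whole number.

633 W/m²

Hour angle H = 15° × (8.5 − 12) = -52.50°.
cos θ_z = sin φ sin δ + cos φ cos δ cos H = (0.8377)(0.1736) + (0.5461)(0.9848)(0.6088) = 0.4728.
Top-of-atmosphere irradiance = S₀ (d̄/d)² cos θ_z = 1365 × 0.9809 × 0.4728 = 633.05 W/m².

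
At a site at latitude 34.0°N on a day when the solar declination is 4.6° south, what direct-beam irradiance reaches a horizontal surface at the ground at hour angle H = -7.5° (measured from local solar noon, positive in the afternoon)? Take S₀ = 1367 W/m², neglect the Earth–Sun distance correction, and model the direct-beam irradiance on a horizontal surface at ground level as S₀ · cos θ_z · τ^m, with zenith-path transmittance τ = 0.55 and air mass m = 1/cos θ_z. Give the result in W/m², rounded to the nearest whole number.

489 W/m²

cos θ_z = sin(34.0°) sin(-4.6°) + cos(34.0°) cos(-4.6°) cos(-7.50°) = -0.0448 + 0.8193 = 0.7745.
Air mass m = 1/cos θ_z = 1/0.7745 = 1.291; τ^m = 0.55^1.291 = 0.4622.
Surface direct beam = 1367 × 0.7745 × 0.4622 = 489.35 W/m².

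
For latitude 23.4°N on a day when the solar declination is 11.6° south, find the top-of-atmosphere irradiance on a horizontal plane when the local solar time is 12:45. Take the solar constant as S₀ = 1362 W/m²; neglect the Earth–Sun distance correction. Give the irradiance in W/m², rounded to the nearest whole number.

1092 W/m²

Hour angle H = 15° × (12.75 − 12) = 11.25°.
cos θ_z = sin φ sin δ + cos φ cos δ cos H = (0.3971)(-0.2011) + (0.9178)(0.9796)(0.9808) = 0.8020.
Top-of-atmosphere irradiance = S₀ cos θ_z = 1362 × 0.8020 = 1092.32 W/m².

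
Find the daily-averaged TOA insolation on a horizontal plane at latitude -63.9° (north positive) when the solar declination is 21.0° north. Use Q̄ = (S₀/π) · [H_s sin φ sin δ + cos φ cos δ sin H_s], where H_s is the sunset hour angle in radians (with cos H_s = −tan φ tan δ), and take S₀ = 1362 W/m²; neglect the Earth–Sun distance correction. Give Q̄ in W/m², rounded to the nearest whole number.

cos H_s = −tan(-63.9°) · tan(21.0°) = 0.7836, so H_s = arccos(0.7836) = 38.41°. In radians, H_s = 0.6704.
H_s sin φ sin δ = 0.6704 × -0.8980 × 0.3584 = -0.2158.
cos φ cos δ sin H_s = 0.4399 × 0.9336 × 0.6213 = 0.2552.
Q̄ = (1362/π) × (-0.2158 + 0.2552) = 433.54 × 0.0394 = 17.08 W/m².

17 W/m²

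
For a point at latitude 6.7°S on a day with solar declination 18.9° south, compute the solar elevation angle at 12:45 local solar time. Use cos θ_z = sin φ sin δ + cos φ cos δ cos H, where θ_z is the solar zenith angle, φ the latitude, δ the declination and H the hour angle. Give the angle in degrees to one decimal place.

73.6°

Hour angle H = 15° × (12.75 − 12) = 11.25°.
With φ = -6.7°, δ = -18.9°, H = 11.25°: sin φ sin δ = 0.0378, cos φ cos δ cos H = 0.9216, so cos θ_z = 0.9594.
θ_z = arccos(0.9594) = 16.38°, so the elevation is 90° − 16.38° = 73.62°.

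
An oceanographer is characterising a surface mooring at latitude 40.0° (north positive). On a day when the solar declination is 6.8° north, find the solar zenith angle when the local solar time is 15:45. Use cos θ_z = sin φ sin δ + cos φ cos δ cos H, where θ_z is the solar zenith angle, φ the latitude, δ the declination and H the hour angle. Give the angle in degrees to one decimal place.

60.1°

Hour angle H = 15° × (15.75 − 12) = 56.25°.
cos θ_z = sin φ sin δ + cos φ cos δ cos H = (0.6428)(0.1184) + (0.7660)(0.9930)(0.5556) = 0.4987.
θ_z = arccos(0.4987) = 60.09°.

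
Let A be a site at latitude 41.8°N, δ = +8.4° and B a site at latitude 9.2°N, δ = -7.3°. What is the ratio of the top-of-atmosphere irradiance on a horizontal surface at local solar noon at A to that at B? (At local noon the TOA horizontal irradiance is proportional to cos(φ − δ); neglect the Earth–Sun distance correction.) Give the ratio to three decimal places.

0.871

A: cos θ_z = cos(41.8° − (8.4°)) = 0.8348.
B: cos θ_z = cos(9.2° − (-7.3°)) = 0.9588.
Ratio A/B = 0.8348 / 0.9588 = 0.8707.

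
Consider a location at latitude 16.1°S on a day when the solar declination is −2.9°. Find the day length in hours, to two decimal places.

12.11 hours

cos H_s = −tan(-16.1°) · tan(-2.9°) = -0.0146, so H_s = arccos(-0.0146) = 90.84°.
Day length = 2 H_s / 15° h⁻¹ = 181.68° / 15 = 12.112 h.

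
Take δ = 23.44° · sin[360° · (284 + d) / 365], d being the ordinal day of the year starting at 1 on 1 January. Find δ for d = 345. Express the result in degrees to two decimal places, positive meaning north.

360 × (284 + 345) / 365 = 620.384°; sin(620.384°) = -0.9859.
δ = 23.44 × -0.9859 = -23.109° ≈ -23.11°.

-23.11°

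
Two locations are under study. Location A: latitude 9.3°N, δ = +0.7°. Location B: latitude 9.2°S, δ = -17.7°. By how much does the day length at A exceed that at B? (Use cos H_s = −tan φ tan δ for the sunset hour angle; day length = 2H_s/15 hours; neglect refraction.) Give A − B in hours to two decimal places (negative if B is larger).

-0.38 h

A: H_s = arccos(−tan 9.3° · tan 0.7°) = 90.11°, so 2H_s/15 = 12.0147 h.
B: H_s = arccos(−tan -9.2° · tan -17.7°) = 92.96°, so 2H_s/15 = 12.3947 h.
A − B = 12.0147 − 12.3947 = -0.3800 h.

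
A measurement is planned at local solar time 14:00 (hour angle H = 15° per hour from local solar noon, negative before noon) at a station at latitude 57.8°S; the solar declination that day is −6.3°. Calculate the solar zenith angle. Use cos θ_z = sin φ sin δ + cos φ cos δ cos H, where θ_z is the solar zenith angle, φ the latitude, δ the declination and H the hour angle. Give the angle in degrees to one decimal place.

56.5°

Hour angle H = 15° × (14 − 12) = 30.00°.
cos θ_z = sin(-57.8°) sin(-6.3°) + cos(-57.8°) cos(-6.3°) cos(30.00°) = 0.0929 + 0.4587 = 0.5516.
θ_z = arccos(0.5516) = 56.52°.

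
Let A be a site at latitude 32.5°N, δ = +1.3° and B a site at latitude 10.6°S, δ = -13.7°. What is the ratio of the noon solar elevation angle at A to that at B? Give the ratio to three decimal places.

0.677

A: 90° − |32.5 − (1.3)| = 58.80°.
B: 90° − |-10.6 − (-13.7)| = 86.90°.
Ratio A/B = 58.8000 / 86.9000 = 0.6766.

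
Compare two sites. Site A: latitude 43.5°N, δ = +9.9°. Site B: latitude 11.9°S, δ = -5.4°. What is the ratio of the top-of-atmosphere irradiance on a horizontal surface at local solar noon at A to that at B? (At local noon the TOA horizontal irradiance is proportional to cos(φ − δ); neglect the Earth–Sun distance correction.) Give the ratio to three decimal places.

A: cos θ_z = cos(43.5° − (9.9°)) = 0.8329.
B: cos θ_z = cos(-11.9° − (-5.4°)) = 0.9936.
Ratio A/B = 0.8329 / 0.9936 = 0.8383.

0.838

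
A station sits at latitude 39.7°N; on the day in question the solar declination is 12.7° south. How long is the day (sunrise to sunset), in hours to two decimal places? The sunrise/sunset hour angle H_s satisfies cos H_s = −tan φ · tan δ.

10.56 hours

−tan φ tan δ = −(0.8302)(-0.2254) = 0.1871; H_s = arccos(0.1871) = 79.22°.
Day length = 2 H_s / 15° h⁻¹ = 158.44° / 15 = 10.563 h.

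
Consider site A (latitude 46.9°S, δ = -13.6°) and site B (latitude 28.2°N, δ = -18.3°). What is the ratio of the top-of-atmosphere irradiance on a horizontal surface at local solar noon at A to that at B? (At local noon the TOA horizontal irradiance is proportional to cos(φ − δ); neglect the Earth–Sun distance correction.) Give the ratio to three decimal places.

1.214

A: cos θ_z = cos(-46.9° − (-13.6°)) = 0.8358.
B: cos θ_z = cos(28.2° − (-18.3°)) = 0.6884.
Ratio A/B = 0.8358 / 0.6884 = 1.2141.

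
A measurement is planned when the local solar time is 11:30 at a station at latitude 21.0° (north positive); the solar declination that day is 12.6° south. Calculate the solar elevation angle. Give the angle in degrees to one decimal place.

Hour angle H = 15° × (11.5 − 12) = -7.50°.
cos θ_z = sin(21.0°) sin(-12.6°) + cos(21.0°) cos(-12.6°) cos(-7.50°) = -0.0782 + 0.9033 = 0.8251.
θ_z = arccos(0.8251) = 34.40°, so the elevation is 90° − 34.40° = 55.60°.

55.6°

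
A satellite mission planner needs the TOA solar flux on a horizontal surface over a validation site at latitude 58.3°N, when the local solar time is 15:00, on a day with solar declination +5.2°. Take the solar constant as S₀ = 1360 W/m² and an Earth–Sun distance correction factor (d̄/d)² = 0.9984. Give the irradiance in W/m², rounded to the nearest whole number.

607 W/m²

Hour angle H = 15° × (15 − 12) = 45.00°.
With φ = 58.3°, δ = 5.2°, H = 45.00°: sin φ sin δ = 0.0771, cos φ cos δ cos H = 0.3700, so cos θ_z = 0.4471.
Top-of-atmosphere irradiance = S₀ (d̄/d)² cos θ_z = 1360 × 0.9984 × 0.4471 = 607.08 W/m².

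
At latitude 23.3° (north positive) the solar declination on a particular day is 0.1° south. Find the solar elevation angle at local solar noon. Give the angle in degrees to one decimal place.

At local solar noon the hour angle is zero, so the elevation is 90° − |φ − δ| = 90° − |23.3° − (-0.1°)| = 90° − 23.4° = 66.6°.

66.6°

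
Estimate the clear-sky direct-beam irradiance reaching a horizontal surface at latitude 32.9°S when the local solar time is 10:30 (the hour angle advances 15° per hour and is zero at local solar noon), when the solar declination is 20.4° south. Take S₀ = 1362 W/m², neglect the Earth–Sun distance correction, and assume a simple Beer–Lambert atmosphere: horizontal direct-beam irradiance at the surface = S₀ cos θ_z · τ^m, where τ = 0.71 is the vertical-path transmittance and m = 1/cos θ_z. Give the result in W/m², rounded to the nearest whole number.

Hour angle H = 15° × (10.5 − 12) = -22.50°.
With φ = -32.9°, δ = -20.4°, H = -22.50°: sin φ sin δ = 0.1893, cos φ cos δ cos H = 0.7271, so cos θ_z = 0.9164.
Air mass m = 1/cos θ_z = 1/0.9164 = 1.091; τ^m = 0.71^1.091 = 0.6882.
Surface direct beam = 1362 × 0.9164 × 0.6882 = 858.97 W/m².

859 W/m²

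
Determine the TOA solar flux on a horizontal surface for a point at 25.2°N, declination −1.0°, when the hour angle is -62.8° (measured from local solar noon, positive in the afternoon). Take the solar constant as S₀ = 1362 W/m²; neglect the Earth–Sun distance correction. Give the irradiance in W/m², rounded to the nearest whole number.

With φ = 25.2°, δ = -1.0°, H = -62.80°: sin φ sin δ = -0.0074, cos φ cos δ cos H = 0.4135, so cos θ_z = 0.4061.
Top-of-atmosphere irradiance = S₀ cos θ_z = 1362 × 0.4061 = 553.11 W/m².

553 W/m²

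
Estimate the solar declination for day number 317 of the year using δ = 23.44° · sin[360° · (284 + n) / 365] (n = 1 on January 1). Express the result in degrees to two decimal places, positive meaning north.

-18.66°

360 × (284 + 317) / 365 = 592.767°; sin(592.767°) = -0.7962.
δ = 23.44 × -0.7962 = -18.663° ≈ -18.66°.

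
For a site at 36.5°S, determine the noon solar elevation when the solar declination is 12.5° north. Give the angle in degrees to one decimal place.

41.0°

At local solar noon the hour angle is zero, so the elevation is 90° − |φ − δ| = 90° − |-36.5° − (12.5°)| = 90° − 49.0° = 41.0°.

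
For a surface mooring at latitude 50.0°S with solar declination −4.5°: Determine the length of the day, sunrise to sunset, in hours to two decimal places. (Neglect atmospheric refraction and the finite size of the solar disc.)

The sunset hour angle satisfies cos H_s = −tan φ tan δ = -0.0938, giving H_s = 95.38°.
Day length = 2 H_s / 15° h⁻¹ = 190.76° / 15 = 12.717 h.

12.72 hours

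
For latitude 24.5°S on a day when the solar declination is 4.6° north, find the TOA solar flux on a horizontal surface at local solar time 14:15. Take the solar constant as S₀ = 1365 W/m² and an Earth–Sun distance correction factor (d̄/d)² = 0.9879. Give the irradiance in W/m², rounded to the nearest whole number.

Hour angle H = 15° × (14.25 − 12) = 33.75°.
With φ = -24.5°, δ = 4.6°, H = 33.75°: sin φ sin δ = -0.0333, cos φ cos δ cos H = 0.7542, so cos θ_z = 0.7209.
Top-of-atmosphere irradiance = S₀ (d̄/d)² cos θ_z = 1365 × 0.9879 × 0.7209 = 972.12 W/m².

972 W/m²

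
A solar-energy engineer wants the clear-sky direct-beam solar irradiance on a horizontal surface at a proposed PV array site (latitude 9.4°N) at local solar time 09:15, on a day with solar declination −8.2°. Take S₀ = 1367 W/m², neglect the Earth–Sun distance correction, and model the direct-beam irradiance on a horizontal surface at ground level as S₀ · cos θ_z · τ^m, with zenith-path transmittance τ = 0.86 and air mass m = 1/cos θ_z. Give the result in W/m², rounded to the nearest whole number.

Hour angle H = 15° × (9.25 − 12) = -41.25°.
cos θ_z = sin(9.4°) sin(-8.2°) + cos(9.4°) cos(-8.2°) cos(-41.25°) = -0.0233 + 0.7342 = 0.7109.
Air mass m = 1/cos θ_z = 1/0.7109 = 1.407; τ^m = 0.86^1.407 = 0.8088.
Surface direct beam = 1367 × 0.7109 × 0.8088 = 785.99 W/m².

786 W/m²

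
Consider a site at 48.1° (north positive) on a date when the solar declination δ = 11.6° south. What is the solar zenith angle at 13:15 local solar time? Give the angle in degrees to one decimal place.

Hour angle H = 15° × (13.25 − 12) = 18.75°.
cos θ_z = sin(48.1°) sin(-11.6°) + cos(48.1°) cos(-11.6°) cos(18.75°) = -0.1497 + 0.6195 = 0.4698.
θ_z = arccos(0.4698) = 61.98°.

62.0°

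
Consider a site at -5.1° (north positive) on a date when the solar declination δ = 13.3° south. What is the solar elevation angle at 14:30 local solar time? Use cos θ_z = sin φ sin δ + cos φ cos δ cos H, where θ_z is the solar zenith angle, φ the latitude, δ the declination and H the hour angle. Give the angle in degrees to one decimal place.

52.1°

Hour angle H = 15° × (14.5 − 12) = 37.50°.
cos θ_z = sin φ sin δ + cos φ cos δ cos H = (-0.0889)(-0.2300) + (0.9960)(0.9732)(0.7934) = 0.7895.
θ_z = arccos(0.7895) = 37.86°, so the elevation is 90° − 37.86° = 52.14°.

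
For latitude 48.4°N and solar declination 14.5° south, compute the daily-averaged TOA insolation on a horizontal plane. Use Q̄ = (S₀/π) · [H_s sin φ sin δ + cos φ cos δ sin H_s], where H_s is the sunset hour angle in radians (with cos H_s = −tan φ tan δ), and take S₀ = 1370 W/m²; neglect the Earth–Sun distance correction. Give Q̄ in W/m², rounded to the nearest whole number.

The sunset hour angle satisfies cos H_s = −tan φ tan δ = 0.2913, giving H_s = 73.06°. In radians, H_s = 1.2751.
H_s sin φ sin δ = 1.2751 × 0.7478 × -0.2504 = -0.2388.
cos φ cos δ sin H_s = 0.6639 × 0.9681 × 0.9566 = 0.6148.
Q̄ = (1370/π) × (-0.2388 + 0.6148) = 436.08 × 0.3760 = 163.97 W/m².

164 W/m²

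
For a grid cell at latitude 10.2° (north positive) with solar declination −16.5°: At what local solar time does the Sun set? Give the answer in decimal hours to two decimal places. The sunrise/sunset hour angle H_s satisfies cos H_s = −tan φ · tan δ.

The sunset hour angle satisfies cos H_s = −tan φ tan δ = 0.0533, giving H_s = 86.94°.
Sunset is at 12 + H_s/15 = 12 + 5.796 = 17.796 h local solar time.

17.80 h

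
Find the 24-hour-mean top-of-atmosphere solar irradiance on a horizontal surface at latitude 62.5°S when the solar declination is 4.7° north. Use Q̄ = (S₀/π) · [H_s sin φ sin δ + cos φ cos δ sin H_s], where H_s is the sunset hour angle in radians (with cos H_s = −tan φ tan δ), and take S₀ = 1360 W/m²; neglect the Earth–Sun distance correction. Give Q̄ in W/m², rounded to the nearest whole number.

152 W/m²

The sunset hour angle satisfies cos H_s = −tan φ tan δ = 0.1579, giving H_s = 80.91°. In radians, H_s = 1.4121.
H_s sin φ sin δ = 1.4121 × -0.8870 × 0.0819 = -0.1026.
cos φ cos δ sin H_s = 0.4617 × 0.9966 × 0.9874 = 0.4543.
Q̄ = (1360/π) × (-0.1026 + 0.4543) = 432.90 × 0.3517 = 152.25 W/m².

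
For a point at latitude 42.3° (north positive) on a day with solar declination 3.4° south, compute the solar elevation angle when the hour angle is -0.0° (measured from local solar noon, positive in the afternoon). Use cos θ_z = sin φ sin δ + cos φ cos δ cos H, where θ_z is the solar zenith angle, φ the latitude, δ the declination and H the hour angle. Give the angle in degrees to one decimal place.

cos θ_z = sin(42.3°) sin(-3.4°) + cos(42.3°) cos(-3.4°) cos(-0.00°) = -0.0399 + 0.7383 = 0.6984.
θ_z = arccos(0.6984) = 45.70°, so the elevation is 90° − 45.70° = 44.30°.

44.3°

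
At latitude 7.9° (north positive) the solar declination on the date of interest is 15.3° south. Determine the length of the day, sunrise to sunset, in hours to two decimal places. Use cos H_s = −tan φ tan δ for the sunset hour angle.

11.71 hours

The sunset hour angle satisfies cos H_s = −tan φ tan δ = 0.0380, giving H_s = 87.82°.
Day length = 2 H_s / 15° h⁻¹ = 175.64° / 15 = 11.709 h.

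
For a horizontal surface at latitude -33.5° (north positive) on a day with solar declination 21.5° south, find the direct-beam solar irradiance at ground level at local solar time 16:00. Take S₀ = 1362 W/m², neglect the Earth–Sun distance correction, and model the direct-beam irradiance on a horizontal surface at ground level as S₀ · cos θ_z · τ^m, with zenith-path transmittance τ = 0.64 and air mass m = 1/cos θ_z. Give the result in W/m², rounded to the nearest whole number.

377 W/m²

Hour angle H = 15° × (16 − 12) = 60.00°.
cos θ_z = sin(-33.5°) sin(-21.5°) + cos(-33.5°) cos(-21.5°) cos(60.00°) = 0.2023 + 0.3879 = 0.5902.
Air mass m = 1/cos θ_z = 1/0.5902 = 1.694; τ^m = 0.64^1.694 = 0.4695.
Surface direct beam = 1362 × 0.5902 × 0.4695 = 377.41 W/m².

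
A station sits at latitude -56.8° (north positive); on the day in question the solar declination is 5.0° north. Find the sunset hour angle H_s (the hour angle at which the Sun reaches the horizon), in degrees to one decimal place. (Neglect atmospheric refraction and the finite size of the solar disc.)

82.3°

The sunset hour angle satisfies cos H_s = −tan φ tan δ = 0.1337, giving H_s = 82.32°.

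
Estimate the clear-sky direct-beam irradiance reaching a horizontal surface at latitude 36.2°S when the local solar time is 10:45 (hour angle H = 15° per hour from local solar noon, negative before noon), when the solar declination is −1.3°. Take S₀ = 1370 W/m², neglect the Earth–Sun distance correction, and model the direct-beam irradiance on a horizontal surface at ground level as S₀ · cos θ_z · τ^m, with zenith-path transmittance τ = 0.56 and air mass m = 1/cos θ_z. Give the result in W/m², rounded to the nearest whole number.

Hour angle H = 15° × (10.75 − 12) = -18.75°.
With φ = -36.2°, δ = -1.3°, H = -18.75°: sin φ sin δ = 0.0134, cos φ cos δ cos H = 0.7639, so cos θ_z = 0.7773.
Air mass m = 1/cos θ_z = 1/0.7773 = 1.287; τ^m = 0.56^1.287 = 0.4742.
Surface direct beam = 1370 × 0.7773 × 0.4742 = 504.98 W/m².

505 W/m²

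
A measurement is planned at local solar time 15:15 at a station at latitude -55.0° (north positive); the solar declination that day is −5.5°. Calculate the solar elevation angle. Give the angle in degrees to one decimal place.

27.1°

Hour angle H = 15° × (15.25 − 12) = 48.75°.
With φ = -55.0°, δ = -5.5°, H = 48.75°: sin φ sin δ = 0.0785, cos φ cos δ cos H = 0.3764, so cos θ_z = 0.4549.
θ_z = arccos(0.4549) = 62.94°, so the elevation is 90° − 62.94° = 27.06°.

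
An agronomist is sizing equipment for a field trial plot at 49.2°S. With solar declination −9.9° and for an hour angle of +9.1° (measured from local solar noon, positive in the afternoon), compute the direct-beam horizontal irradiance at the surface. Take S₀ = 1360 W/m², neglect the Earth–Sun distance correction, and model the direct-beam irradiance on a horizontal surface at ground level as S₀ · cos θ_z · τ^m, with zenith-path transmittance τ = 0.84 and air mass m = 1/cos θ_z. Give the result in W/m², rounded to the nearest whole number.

829 W/m²

cos θ_z = sin φ sin δ + cos φ cos δ cos H = (-0.7570)(-0.1719) + (0.6534)(0.9851)(0.9874) = 0.7657.
Air mass m = 1/cos θ_z = 1/0.7657 = 1.306; τ^m = 0.84^1.306 = 0.7964.
Surface direct beam = 1360 × 0.7657 × 0.7964 = 829.33 W/m².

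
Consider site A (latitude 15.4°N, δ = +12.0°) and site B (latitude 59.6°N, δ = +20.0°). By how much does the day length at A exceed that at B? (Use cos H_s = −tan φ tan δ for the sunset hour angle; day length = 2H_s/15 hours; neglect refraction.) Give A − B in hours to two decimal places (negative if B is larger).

-4.66 h

A: H_s = arccos(−tan 15.4° · tan 12.0°) = 93.36°, so 2H_s/15 = 12.4480 h.
B: H_s = arccos(−tan 59.6° · tan 20.0°) = 128.34°, so 2H_s/15 = 17.1120 h.
A − B = 12.4480 − 17.1120 = -4.6640 h.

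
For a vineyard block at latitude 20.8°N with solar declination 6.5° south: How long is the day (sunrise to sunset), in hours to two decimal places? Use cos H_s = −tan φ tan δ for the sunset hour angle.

cos H_s = −tan(20.8°) · tan(-6.5°) = 0.0433, so H_s = arccos(0.0433) = 87.52°.
Day length = 2 H_s / 15° h⁻¹ = 175.04° / 15 = 11.669 h.

11.67 hours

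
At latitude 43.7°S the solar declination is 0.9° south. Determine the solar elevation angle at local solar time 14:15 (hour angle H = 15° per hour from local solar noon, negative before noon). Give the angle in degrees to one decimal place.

37.7°

Hour angle H = 15° × (14.25 − 12) = 33.75°.
cos θ_z = sin(-43.7°) sin(-0.9°) + cos(-43.7°) cos(-0.9°) cos(33.75°) = 0.0109 + 0.6011 = 0.6120.
θ_z = arccos(0.6120) = 52.27°, so the elevation is 90° − 52.27° = 37.73°.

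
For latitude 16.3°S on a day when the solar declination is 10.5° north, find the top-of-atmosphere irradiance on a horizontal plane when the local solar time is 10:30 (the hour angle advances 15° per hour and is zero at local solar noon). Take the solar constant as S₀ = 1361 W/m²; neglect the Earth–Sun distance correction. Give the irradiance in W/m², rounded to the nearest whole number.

1117 W/m²

Hour angle H = 15° × (10.5 − 12) = -22.50°.
With φ = -16.3°, δ = 10.5°, H = -22.50°: sin φ sin δ = -0.0511, cos φ cos δ cos H = 0.8719, so cos θ_z = 0.8208.
Top-of-atmosphere irradiance = S₀ cos θ_z = 1361 × 0.8208 = 1117.11 W/m².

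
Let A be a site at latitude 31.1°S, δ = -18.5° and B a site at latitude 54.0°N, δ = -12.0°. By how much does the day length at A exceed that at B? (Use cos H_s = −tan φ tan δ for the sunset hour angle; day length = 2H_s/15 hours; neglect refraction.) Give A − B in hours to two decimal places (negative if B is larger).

A: H_s = arccos(−tan -31.1° · tan -18.5°) = 101.64°, so 2H_s/15 = 13.5520 h.
B: H_s = arccos(−tan 54.0° · tan -12.0°) = 72.99°, so 2H_s/15 = 9.7320 h.
A − B = 13.5520 − 9.7320 = 3.8200 h.

+3.82 h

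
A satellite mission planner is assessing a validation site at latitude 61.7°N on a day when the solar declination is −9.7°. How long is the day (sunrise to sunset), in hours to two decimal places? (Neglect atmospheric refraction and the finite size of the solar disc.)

9.53 hours

The sunset hour angle satisfies cos H_s = −tan φ tan δ = 0.3175, giving H_s = 71.49°.
Day length = 2 H_s / 15° h⁻¹ = 142.98° / 15 = 9.532 h.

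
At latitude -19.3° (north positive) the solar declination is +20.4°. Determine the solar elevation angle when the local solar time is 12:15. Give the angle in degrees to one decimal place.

Hour angle H = 15° × (12.25 − 12) = 3.75°.
cos θ_z = sin(-19.3°) sin(20.4°) + cos(-19.3°) cos(20.4°) cos(3.75°) = -0.1152 + 0.8827 = 0.7675.
θ_z = arccos(0.7675) = 39.87°, so the elevation is 90° − 39.87° = 50.13°.

50.1°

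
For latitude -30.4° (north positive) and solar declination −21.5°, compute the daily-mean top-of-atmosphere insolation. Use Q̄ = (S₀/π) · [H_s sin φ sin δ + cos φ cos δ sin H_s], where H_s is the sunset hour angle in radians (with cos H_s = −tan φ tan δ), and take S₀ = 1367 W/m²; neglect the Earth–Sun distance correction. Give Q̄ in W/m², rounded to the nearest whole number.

cos H_s = −tan(-30.4°) · tan(-21.5°) = -0.2311, so H_s = arccos(-0.2311) = 103.36°. In radians, H_s = 1.8040.
H_s sin φ sin δ = 1.8040 × -0.5060 × -0.3665 = 0.3345.
cos φ cos δ sin H_s = 0.8625 × 0.9304 × 0.9729 = 0.7807.
Q̄ = (1367/π) × (0.3345 + 0.7807) = 435.13 × 1.1152 = 485.26 W/m².

485 W/m²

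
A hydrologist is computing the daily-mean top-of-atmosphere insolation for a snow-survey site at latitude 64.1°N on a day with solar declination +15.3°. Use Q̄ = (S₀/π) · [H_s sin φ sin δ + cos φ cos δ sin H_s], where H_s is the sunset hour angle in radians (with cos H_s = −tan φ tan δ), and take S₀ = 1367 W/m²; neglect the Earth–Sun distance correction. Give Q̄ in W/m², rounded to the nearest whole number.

The sunset hour angle satisfies cos H_s = −tan φ tan δ = -0.5634, giving H_s = 124.29°. In radians, H_s = 2.1693.
H_s sin φ sin δ = 2.1693 × 0.8996 × 0.2639 = 0.5150.
cos φ cos δ sin H_s = 0.4368 × 0.9646 × 0.8262 = 0.3481.
Q̄ = (1367/π) × (0.5150 + 0.3481) = 435.13 × 0.8631 = 375.56 W/m².

376 W/m²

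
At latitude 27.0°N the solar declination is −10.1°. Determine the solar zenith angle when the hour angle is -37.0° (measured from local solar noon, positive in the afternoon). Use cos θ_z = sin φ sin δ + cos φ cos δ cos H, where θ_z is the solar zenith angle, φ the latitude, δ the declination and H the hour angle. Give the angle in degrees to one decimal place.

51.6°

cos θ_z = sin(27.0°) sin(-10.1°) + cos(27.0°) cos(-10.1°) cos(-37.00°) = -0.0796 + 0.7006 = 0.6210.
θ_z = arccos(0.6210) = 51.61°.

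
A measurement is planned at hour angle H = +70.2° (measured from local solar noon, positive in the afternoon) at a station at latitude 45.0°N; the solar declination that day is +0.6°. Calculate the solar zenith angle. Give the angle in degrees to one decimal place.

cos θ_z = sin(45.0°) sin(0.6°) + cos(45.0°) cos(0.6°) cos(70.20°) = 0.0074 + 0.2395 = 0.2469.
θ_z = arccos(0.2469) = 75.71°.

75.7°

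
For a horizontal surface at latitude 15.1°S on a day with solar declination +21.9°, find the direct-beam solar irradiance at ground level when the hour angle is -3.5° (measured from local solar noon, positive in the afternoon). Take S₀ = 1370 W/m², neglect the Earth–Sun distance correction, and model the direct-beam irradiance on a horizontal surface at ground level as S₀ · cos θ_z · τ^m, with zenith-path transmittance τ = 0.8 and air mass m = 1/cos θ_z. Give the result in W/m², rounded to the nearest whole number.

With φ = -15.1°, δ = 21.9°, H = -3.50°: sin φ sin δ = -0.0972, cos φ cos δ cos H = 0.8941, so cos θ_z = 0.7969.
Air mass m = 1/cos θ_z = 1/0.7969 = 1.255; τ^m = 0.8^1.255 = 0.7557.
Surface direct beam = 1370 × 0.7969 × 0.7557 = 825.04 W/m².

825 W/m²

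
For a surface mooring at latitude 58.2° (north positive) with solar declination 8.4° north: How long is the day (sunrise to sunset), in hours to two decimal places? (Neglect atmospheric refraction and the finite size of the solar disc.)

13.84 hours

The sunset hour angle satisfies cos H_s = −tan φ tan δ = -0.2382, giving H_s = 103.78°.
Day length = 2 H_s / 15° h⁻¹ = 207.56° / 15 = 13.837 h.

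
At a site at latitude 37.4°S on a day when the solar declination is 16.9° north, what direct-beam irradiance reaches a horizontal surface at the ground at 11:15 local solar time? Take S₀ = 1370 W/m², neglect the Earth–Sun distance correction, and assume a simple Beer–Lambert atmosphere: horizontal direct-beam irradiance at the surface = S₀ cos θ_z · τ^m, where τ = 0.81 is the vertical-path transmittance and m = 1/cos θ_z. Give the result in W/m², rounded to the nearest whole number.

Hour angle H = 15° × (11.25 − 12) = -11.25°.
cos θ_z = sin(-37.4°) sin(16.9°) + cos(-37.4°) cos(16.9°) cos(-11.25°) = -0.1766 + 0.7455 = 0.5689.
Air mass m = 1/cos θ_z = 1/0.5689 = 1.758; τ^m = 0.81^1.758 = 0.6904.
Surface direct beam = 1370 × 0.5689 × 0.6904 = 538.09 W/m².

538 W/m²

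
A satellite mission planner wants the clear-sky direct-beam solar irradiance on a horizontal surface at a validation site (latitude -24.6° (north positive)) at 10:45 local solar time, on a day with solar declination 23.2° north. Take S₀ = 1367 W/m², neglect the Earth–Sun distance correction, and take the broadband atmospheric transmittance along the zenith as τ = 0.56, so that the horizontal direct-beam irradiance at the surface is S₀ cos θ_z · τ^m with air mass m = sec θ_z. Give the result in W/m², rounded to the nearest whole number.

340 W/m²

Hour angle H = 15° × (10.75 − 12) = -18.75°.
With φ = -24.6°, δ = 23.2°, H = -18.75°: sin φ sin δ = -0.1640, cos φ cos δ cos H = 0.7914, so cos θ_z = 0.6274.
Air mass m = 1/cos θ_z = 1/0.6274 = 1.594; τ^m = 0.56^1.594 = 0.3968.
Surface direct beam = 1367 × 0.6274 × 0.3968 = 340.32 W/m².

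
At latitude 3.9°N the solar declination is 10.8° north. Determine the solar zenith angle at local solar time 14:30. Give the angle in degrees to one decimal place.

Hour angle H = 15° × (14.5 − 12) = 37.50°.
cos θ_z = sin(3.9°) sin(10.8°) + cos(3.9°) cos(10.8°) cos(37.50°) = 0.0127 + 0.7775 = 0.7902.
θ_z = arccos(0.7902) = 37.80°.

37.8°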